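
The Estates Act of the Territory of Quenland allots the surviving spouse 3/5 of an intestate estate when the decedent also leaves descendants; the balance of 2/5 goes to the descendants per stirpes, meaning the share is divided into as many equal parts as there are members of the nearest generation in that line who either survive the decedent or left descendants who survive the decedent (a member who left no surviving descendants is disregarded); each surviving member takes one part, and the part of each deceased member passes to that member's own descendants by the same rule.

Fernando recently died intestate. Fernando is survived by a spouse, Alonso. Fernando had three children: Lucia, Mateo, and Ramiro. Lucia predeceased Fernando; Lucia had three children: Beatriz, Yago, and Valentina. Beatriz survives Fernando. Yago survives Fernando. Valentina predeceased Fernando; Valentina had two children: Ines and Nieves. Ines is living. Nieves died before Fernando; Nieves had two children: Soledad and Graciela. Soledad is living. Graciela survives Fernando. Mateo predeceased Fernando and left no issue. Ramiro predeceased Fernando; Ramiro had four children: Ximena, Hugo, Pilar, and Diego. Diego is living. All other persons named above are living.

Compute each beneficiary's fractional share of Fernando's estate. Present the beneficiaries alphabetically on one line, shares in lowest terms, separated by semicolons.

Alonso, as surviving spouse, takes 3/5.
The remaining 2/5 passes to Fernando's descendants per stirpes.
Mateo left no surviving issue, so that branch lapses and is disregarded.
The 2/5 is divided into 2 equal shares of 1/5 among Lucia, Ramiro.
Lucia predeceased; the 1/5 allotted to Lucia's branch passes to Lucia's issue by representation.
The 1/5 is divided into 3 equal shares of 1/15 among Beatriz, Yago, Valentina.
Beatriz is living and takes 1/15.
Yago is living and takes 1/15.
Valentina predeceased; the 1/15 allotted to Valentina's branch passes to Valentina's issue by representation.
The 1/15 is divided into 2 equal shares of 1/30 among Ines, Nieves.
Ines is living and takes 1/30.
Nieves predeceased; the 1/30 allotted to Nieves's branch passes to Nieves's issue by representation.
The 1/30 is divided into 2 equal shares of 1/60 among Soledad, Graciela.
Soledad is living and takes 1/60.
Graciela is living and takes 1/60.
Ramiro predeceased; the 1/5 allotted to Ramiro's branch passes to Ramiro's issue by representation.
The 1/5 is divided into 4 equal shares of 1/20 among Ximena, Hugo, Pilar, Diego.
Ximena is living and takes 1/20.
Hugo is living and takes 1/20.
Pilar is living and takes 1/20.
Diego is living and takes 1/20.

Alonso 3/5; Beatriz 1/15; Diego 1/20; Graciela 1/60; Hugo 1/20; Ines 1/30; Pilar 1/20; Soledad 1/60; Ximena 1/20; Yago 1/15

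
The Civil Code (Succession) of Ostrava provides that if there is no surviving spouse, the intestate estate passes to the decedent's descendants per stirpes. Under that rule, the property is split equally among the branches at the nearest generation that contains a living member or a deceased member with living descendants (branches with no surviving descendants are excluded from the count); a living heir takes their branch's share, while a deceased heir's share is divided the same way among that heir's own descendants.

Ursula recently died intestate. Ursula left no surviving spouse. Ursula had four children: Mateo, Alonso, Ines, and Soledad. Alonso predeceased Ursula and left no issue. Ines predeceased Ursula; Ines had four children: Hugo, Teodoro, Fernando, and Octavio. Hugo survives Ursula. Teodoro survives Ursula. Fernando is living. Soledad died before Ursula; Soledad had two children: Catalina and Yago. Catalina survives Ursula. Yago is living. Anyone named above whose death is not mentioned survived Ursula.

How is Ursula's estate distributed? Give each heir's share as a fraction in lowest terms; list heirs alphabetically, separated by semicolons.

There is no surviving spouse, so the entire estate passes to Ursula's descendants per stirpes.
Alonso left no surviving issue, so that branch lapses and is disregarded.
The estate is divided into 3 equal shares of 1/3 among Mateo, Ines, Soledad.
Mateo is living and takes 1/3.
Ines predeceased; the 1/3 allotted to Ines's branch passes to Ines's issue by representation.
The 1/3 is divided into 4 equal shares of 1/12 among Hugo, Teodoro, Fernando, Octavio.
Hugo is living and takes 1/12.
Teodoro is living and takes 1/12.
Fernando is living and takes 1/12.
Octavio is living and takes 1/12.
Soledad predeceased; the 1/3 allotted to Soledad's branch passes to Soledad's issue by representation.
The 1/3 is divided into 2 equal shares of 1/6 among Catalina, Yago.
Catalina is living and takes 1/6.
Yago is living and takes 1/6.

Catalina 1/6; Fernando 1/12; Hugo 1/12; Mateo 1/3; Octavio 1/12; Teodoro 1/12; Yago 1/6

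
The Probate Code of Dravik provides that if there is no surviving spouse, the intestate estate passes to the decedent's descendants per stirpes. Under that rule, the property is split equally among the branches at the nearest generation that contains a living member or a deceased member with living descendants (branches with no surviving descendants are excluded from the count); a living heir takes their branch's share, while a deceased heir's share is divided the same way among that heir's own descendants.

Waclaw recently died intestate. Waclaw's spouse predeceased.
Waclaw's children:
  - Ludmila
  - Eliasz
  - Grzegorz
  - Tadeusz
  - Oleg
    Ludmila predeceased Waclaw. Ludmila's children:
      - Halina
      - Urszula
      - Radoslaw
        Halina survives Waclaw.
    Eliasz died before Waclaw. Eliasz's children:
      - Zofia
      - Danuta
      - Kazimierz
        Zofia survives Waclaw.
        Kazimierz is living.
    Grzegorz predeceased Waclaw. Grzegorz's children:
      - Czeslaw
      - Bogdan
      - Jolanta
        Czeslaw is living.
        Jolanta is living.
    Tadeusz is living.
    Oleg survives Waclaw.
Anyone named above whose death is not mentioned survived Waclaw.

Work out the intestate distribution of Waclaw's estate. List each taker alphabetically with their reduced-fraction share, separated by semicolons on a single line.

Bogdan 1/15; Czeslaw 1/15; Danuta 1/15; Halina 1/15; Jolanta 1/15; Kazimierz 1/15; Oleg 1/5; Radoslaw 1/15; Tadeusz 1/5; Urszula 1/15; Zofia 1/15

There is no surviving spouse, so the entire estate passes to Waclaw's descendants per stirpes.
The estate is divided into 5 equal shares of 1/5 among Ludmila, Eliasz, Grzegorz, Tadeusz, Oleg.
Ludmila predeceased; the 1/5 allotted to Ludmila's branch passes to Ludmila's issue by representation.
The 1/5 is divided into 3 equal shares of 1/15 among Halina, Urszula, Radoslaw.
Halina is living and takes 1/15.
Urszula is living and takes 1/15.
Radoslaw is living and takes 1/15.
Eliasz predeceased; the 1/5 allotted to Eliasz's branch passes to Eliasz's issue by representation.
The 1/5 is divided into 3 equal shares of 1/15 among Zofia, Danuta, Kazimierz.
Zofia is living and takes 1/15.
Danuta is living and takes 1/15.
Kazimierz is living and takes 1/15.
Grzegorz predeceased; the 1/5 allotted to Grzegorz's branch passes to Grzegorz's issue by representation.
The 1/5 is divided into 3 equal shares of 1/15 among Czeslaw, Bogdan, Jolanta.
Czeslaw is living and takes 1/15.
Bogdan is living and takes 1/15.
Jolanta is living and takes 1/15.
Tadeusz is living and takes 1/5.
Oleg is living and takes 1/5.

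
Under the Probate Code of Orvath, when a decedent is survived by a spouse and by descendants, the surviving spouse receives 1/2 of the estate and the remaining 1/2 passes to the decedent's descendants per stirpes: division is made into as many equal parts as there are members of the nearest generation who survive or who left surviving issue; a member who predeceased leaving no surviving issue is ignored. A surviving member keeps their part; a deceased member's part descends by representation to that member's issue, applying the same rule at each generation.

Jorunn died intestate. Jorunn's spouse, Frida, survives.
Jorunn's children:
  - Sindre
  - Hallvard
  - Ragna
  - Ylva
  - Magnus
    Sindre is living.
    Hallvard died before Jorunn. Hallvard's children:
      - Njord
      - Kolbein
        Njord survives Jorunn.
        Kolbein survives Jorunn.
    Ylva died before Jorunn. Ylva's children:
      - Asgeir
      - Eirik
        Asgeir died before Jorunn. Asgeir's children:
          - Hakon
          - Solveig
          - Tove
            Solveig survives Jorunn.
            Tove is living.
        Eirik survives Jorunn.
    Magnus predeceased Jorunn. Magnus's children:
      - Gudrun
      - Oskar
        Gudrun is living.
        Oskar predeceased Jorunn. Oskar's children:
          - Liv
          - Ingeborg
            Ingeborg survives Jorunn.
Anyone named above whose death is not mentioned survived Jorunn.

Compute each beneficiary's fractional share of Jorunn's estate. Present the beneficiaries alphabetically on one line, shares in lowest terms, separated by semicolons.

Frida, as surviving spouse, takes 1/2.
The remaining 1/2 passes to Jorunn's descendants per stirpes.
The 1/2 is divided into 5 equal shares of 1/10 among Sindre, Hallvard, Ragna, Ylva, Magnus.
Sindre is living and takes 1/10.
Hallvard predeceased; the 1/10 allotted to Hallvard's branch passes to Hallvard's issue by representation.
The 1/10 is divided into 2 equal shares of 1/20 among Njord, Kolbein.
Njord is living and takes 1/20.
Kolbein is living and takes 1/20.
Ragna is living and takes 1/10.
Ylva predeceased; the 1/10 allotted to Ylva's branch passes to Ylva's issue by representation.
The 1/10 is divided into 2 equal shares of 1/20 among Asgeir, Eirik.
Asgeir predeceased; the 1/20 allotted to Asgeir's branch passes to Asgeir's issue by representation.
The 1/20 is divided into 3 equal shares of 1/60 among Hakon, Solveig, Tove.
Hakon is living and takes 1/60.
Solveig is living and takes 1/60.
Tove is living and takes 1/60.
Eirik is living and takes 1/20.
Magnus predeceased; the 1/10 allotted to Magnus's branch passes to Magnus's issue by representation.
The 1/10 is divided into 2 equal shares of 1/20 among Gudrun, Oskar.
Gudrun is living and takes 1/20.
Oskar predeceased; the 1/20 allotted to Oskar's branch passes to Oskar's issue by representation.
The 1/20 is divided into 2 equal shares of 1/40 among Liv, Ingeborg.
Liv is living and takes 1/40.
Ingeborg is living and takes 1/40.

Eirik 1/20; Frida 1/2; Gudrun 1/20; Hakon 1/60; Ingeborg 1/40; Kolbein 1/20; Liv 1/40; Njord 1/20; Ragna 1/10; Sindre 1/10; Solveig 1/60; Tove 1/60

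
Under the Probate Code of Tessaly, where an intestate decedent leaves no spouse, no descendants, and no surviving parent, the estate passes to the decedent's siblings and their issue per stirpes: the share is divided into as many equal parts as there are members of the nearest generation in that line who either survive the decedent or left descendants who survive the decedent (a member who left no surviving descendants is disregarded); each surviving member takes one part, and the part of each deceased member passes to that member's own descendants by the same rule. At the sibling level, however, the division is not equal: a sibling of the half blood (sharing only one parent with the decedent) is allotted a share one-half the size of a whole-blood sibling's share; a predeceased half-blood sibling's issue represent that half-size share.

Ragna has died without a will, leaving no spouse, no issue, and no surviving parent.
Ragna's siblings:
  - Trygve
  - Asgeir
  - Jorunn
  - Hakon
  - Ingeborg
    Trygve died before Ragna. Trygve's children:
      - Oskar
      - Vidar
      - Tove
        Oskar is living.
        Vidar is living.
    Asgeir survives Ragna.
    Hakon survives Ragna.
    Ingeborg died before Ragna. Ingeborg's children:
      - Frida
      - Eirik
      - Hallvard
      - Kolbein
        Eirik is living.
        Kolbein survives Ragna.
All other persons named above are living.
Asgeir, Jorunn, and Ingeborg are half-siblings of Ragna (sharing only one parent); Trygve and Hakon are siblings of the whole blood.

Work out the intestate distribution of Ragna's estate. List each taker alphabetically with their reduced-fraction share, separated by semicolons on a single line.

No spouse, descendants, or parent survives, so the estate passes to Ragna's siblings per stirpes.
Half-blood siblings count for one-half the weight of whole-blood siblings at the initial division.
Dividing 1 in proportion to weights (total weight 7/2): Trygve (weight 1) → 2/7; Asgeir (weight 1/2) → 1/7; Jorunn (weight 1/2) → 1/7; Hakon (weight 1) → 2/7; Ingeborg (weight 1/2) → 1/7.
Trygve predeceased; the 2/7 allotted to Trygve's branch passes to Trygve's issue by representation.
The 2/7 is divided into 3 equal shares of 2/21 among Oskar, Vidar, Tove.
Oskar is living and takes 2/21.
Vidar is living and takes 2/21.
Tove is living and takes 2/21.
Asgeir is living and takes 1/7.
Jorunn is living and takes 1/7.
Hakon is living and takes 2/7.
Ingeborg predeceased; the 1/7 allotted to Ingeborg's branch passes to Ingeborg's issue by representation.
The 1/7 is divided into 4 equal shares of 1/28 among Frida, Eirik, Hallvard, Kolbein.
Frida is living and takes 1/28.
Eirik is living and takes 1/28.
Hallvard is living and takes 1/28.
Kolbein is living and takes 1/28.

Asgeir 1/7; Eirik 1/28; Frida 1/28; Hakon 2/7; Hallvard 1/28; Jorunn 1/7; Kolbein 1/28; Oskar 2/21; Tove 2/21; Vidar 2/21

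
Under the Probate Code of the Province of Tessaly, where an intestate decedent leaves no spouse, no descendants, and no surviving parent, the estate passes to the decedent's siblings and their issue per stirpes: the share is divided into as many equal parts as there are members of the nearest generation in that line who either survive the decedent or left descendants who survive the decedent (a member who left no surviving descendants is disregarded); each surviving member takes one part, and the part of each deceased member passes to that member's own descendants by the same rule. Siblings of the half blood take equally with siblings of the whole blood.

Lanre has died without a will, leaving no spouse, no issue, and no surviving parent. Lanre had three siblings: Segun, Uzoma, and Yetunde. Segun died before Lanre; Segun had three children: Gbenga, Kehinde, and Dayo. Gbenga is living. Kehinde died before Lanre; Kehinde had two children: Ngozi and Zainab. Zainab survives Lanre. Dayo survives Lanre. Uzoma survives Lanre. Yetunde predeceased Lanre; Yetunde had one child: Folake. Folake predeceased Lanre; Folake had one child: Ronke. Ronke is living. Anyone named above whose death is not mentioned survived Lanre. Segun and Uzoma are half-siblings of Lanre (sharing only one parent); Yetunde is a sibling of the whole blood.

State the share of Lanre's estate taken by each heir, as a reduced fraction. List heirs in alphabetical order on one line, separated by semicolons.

No spouse, descendants, or parent survives, so the estate passes to Lanre's siblings per stirpes.
Half-blood and whole-blood siblings take equally under the stated rule.
The estate is divided into 3 equal shares of 1/3 among Segun, Uzoma, Yetunde.
Segun predeceased; the 1/3 allotted to Segun's branch passes to Segun's issue by representation.
The 1/3 is divided into 3 equal shares of 1/9 among Gbenga, Kehinde, Dayo.
Gbenga is living and takes 1/9.
Kehinde predeceased; the 1/9 allotted to Kehinde's branch passes to Kehinde's issue by representation.
The 1/9 is divided into 2 equal shares of 1/18 among Ngozi, Zainab.
Ngozi is living and takes 1/18.
Zainab is living and takes 1/18.
Dayo is living and takes 1/9.
Uzoma is living and takes 1/3.
Yetunde predeceased; the 1/3 allotted to Yetunde's branch passes to Yetunde's issue by representation.
Folake's line is the sole branch at this level, so the full 1/3 passes to Folake's issue by representation.
Ronke is the sole taker at this level and receives the full 1/3.

Dayo 1/9; Gbenga 1/9; Ngozi 1/18; Ronke 1/3; Uzoma 1/3; Zainab 1/18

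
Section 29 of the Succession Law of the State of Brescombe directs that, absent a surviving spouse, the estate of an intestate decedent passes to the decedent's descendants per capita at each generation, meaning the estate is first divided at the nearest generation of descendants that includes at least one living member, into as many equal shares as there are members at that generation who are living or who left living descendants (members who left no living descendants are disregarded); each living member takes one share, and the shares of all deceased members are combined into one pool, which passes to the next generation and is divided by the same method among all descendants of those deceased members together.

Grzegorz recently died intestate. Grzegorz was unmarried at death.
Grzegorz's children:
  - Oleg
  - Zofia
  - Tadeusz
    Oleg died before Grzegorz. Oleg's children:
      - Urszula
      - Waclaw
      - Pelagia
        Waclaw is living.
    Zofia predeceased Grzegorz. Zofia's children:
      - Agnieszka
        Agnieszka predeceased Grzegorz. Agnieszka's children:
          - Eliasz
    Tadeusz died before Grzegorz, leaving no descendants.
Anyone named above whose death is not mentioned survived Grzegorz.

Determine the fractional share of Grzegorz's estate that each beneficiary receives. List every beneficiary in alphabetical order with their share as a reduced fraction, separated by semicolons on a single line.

Eliasz 1/4; Pelagia 1/4; Urszula 1/4; Waclaw 1/4

There is no surviving spouse, so the entire estate passes to Grzegorz's descendants per capita at each generation.
No one at generation 1 (Oleg, Zofia) is living; moving to the next generation.
At generation 2 (Urszula, Waclaw, Pelagia, Agnieszka) there are 4 shares of (1)/4 = 1/4 each.
Living: Urszula, Waclaw, and Pelagia — each takes 1/4.
Deceased: Agnieszka. That 1/4 share is carried to generation 3.
At generation 3 (Eliasz) there are 1 shares of (1/4)/1 = 1/4 each.
Living: Eliasz — each takes 1/4.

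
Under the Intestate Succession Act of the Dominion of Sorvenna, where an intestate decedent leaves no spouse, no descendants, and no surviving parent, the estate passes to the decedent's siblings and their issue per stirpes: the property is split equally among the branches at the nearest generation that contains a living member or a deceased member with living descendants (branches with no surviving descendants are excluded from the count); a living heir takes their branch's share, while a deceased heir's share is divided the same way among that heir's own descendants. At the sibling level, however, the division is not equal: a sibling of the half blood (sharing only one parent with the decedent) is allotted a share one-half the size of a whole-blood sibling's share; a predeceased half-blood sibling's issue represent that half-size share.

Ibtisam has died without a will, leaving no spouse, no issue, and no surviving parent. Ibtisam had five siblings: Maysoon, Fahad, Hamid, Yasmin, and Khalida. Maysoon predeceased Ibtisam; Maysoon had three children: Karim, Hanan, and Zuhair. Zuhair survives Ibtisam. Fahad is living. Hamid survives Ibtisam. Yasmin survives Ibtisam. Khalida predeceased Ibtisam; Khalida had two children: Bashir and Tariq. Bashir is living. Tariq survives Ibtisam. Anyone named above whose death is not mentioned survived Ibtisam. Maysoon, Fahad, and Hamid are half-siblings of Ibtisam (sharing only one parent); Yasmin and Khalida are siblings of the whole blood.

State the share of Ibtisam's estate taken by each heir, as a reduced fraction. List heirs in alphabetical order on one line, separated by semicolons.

Bashir 1/7; Fahad 1/7; Hamid 1/7; Hanan 1/21; Karim 1/21; Tariq 1/7; Yasmin 2/7; Zuhair 1/21

No spouse, descendants, or parent survives, so the estate passes to Ibtisam's siblings per stirpes.
Half-blood siblings count for one-half the weight of whole-blood siblings at the initial division.
Dividing 1 in proportion to weights (total weight 7/2): Maysoon (weight 1/2) → 1/7; Fahad (weight 1/2) → 1/7; Hamid (weight 1/2) → 1/7; Yasmin (weight 1) → 2/7; Khalida (weight 1) → 2/7.
Maysoon predeceased; the 1/7 allotted to Maysoon's branch passes to Maysoon's issue by representation.
The 1/7 is divided into 3 equal shares of 1/21 among Karim, Hanan, Zuhair.
Karim is living and takes 1/21.
Hanan is living and takes 1/21.
Zuhair is living and takes 1/21.
Fahad is living and takes 1/7.
Hamid is living and takes 1/7.
Yasmin is living and takes 2/7.
Khalida predeceased; the 2/7 allotted to Khalida's branch passes to Khalida's issue by representation.
The 2/7 is divided into 2 equal shares of 1/7 among Bashir, Tariq.
Bashir is living and takes 1/7.
Tariq is living and takes 1/7.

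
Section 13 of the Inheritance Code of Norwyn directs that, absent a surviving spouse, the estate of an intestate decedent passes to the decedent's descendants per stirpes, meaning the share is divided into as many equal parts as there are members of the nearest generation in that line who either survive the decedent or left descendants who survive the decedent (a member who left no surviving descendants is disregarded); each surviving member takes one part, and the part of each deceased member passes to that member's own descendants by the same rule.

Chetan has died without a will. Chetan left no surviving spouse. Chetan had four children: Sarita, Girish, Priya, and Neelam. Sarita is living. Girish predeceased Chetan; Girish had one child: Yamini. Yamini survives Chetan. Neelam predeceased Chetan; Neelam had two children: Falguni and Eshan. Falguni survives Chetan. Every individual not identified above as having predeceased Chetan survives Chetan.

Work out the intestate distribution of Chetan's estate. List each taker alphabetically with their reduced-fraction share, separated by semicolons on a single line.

Eshan 1/8; Falguni 1/8; Priya 1/4; Sarita 1/4; Yamini 1/4

There is no surviving spouse, so the entire estate passes to Chetan's descendants per stirpes.
The estate is divided into 4 equal shares of 1/4 among Sarita, Girish, Priya, Neelam.
Sarita is living and takes 1/4.
Girish predeceased; the 1/4 allotted to Girish's branch passes to Girish's issue by representation.
Yamini is the sole taker at this level and receives the full 1/4.
Priya is living and takes 1/4.
Neelam predeceased; the 1/4 allotted to Neelam's branch passes to Neelam's issue by representation.
The 1/4 is divided into 2 equal shares of 1/8 among Falguni, Eshan.
Falguni is living and takes 1/8.
Eshan is living and takes 1/8.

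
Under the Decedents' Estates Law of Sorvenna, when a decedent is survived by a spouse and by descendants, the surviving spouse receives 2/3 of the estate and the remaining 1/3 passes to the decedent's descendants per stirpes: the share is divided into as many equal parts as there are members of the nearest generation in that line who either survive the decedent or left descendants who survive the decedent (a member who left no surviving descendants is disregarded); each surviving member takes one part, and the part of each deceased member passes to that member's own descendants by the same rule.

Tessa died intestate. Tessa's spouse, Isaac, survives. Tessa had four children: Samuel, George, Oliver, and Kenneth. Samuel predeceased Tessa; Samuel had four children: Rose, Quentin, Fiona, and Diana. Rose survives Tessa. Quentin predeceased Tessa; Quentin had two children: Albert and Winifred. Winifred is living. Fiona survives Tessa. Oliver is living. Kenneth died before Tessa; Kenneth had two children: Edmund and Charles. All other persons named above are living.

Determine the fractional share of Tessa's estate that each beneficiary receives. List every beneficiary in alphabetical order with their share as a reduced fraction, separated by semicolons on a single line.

Isaac, as surviving spouse, takes 2/3.
The remaining 1/3 passes to Tessa's descendants per stirpes.
The 1/3 is divided into 4 equal shares of 1/12 among Samuel, George, Oliver, Kenneth.
Samuel predeceased; the 1/12 allotted to Samuel's branch passes to Samuel's issue by representation.
The 1/12 is divided into 4 equal shares of 1/48 among Rose, Quentin, Fiona, Diana.
Rose is living and takes 1/48.
Quentin predeceased; the 1/48 allotted to Quentin's branch passes to Quentin's issue by representation.
The 1/48 is divided into 2 equal shares of 1/96 among Albert, Winifred.
Albert is living and takes 1/96.
Winifred is living and takes 1/96.
Fiona is living and takes 1/48.
Diana is living and takes 1/48.
George is living and takes 1/12.
Oliver is living and takes 1/12.
Kenneth predeceased; the 1/12 allotted to Kenneth's branch passes to Kenneth's issue by representation.
The 1/12 is divided into 2 equal shares of 1/24 among Edmund, Charles.
Edmund is living and takes 1/24.
Charles is living and takes 1/24.

Albert 1/96; Charles 1/24; Diana 1/48; Edmund 1/24; Fiona 1/48; George 1/12; Isaac 2/3; Oliver 1/12; Rose 1/48; Winifred 1/96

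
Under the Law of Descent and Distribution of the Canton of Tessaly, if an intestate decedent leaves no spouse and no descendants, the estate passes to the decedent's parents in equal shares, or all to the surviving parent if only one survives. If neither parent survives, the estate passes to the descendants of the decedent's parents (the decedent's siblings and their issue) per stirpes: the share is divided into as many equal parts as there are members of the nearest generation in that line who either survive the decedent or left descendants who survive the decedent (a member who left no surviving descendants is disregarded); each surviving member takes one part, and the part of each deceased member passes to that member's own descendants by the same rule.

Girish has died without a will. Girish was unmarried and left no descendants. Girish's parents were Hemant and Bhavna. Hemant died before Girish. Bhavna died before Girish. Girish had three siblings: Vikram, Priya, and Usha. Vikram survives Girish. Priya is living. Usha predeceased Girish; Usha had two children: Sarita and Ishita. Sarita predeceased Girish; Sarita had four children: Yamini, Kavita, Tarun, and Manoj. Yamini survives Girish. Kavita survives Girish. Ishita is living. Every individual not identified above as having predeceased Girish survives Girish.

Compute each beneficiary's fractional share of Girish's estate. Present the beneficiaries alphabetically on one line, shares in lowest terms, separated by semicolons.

Ishita 1/6; Kavita 1/24; Manoj 1/24; Priya 1/3; Tarun 1/24; Vikram 1/3; Yamini 1/24

Neither parent survives and there are no descendants, so the estate passes to Girish's siblings and their issue per stirpes.
The estate is divided into 3 equal shares of 1/3 among Vikram, Priya, Usha.
Vikram is living and takes 1/3.
Priya is living and takes 1/3.
Usha predeceased; the 1/3 allotted to Usha's branch passes to Usha's issue by representation.
The 1/3 is divided into 2 equal shares of 1/6 among Sarita, Ishita.
Sarita predeceased; the 1/6 allotted to Sarita's branch passes to Sarita's issue by representation.
The 1/6 is divided into 4 equal shares of 1/24 among Yamini, Kavita, Tarun, Manoj.
Yamini is living and takes 1/24.
Kavita is living and takes 1/24.
Tarun is living and takes 1/24.
Manoj is living and takes 1/24.
Ishita is living and takes 1/6.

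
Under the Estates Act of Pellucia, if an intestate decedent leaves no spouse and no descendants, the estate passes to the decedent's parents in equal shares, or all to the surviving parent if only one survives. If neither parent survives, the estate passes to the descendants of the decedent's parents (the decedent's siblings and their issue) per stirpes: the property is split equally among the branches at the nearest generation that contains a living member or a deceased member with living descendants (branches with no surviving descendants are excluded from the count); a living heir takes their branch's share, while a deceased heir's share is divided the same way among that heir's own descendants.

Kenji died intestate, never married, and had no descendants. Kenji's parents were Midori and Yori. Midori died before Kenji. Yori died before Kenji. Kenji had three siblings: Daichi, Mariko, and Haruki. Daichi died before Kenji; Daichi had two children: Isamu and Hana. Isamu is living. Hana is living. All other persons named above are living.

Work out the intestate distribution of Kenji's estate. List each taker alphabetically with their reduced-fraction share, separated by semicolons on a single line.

Neither parent survives and there are no descendants, so the estate passes to Kenji's siblings and their issue per stirpes.
The estate is divided into 3 equal shares of 1/3 among Daichi, Mariko, Haruki.
Daichi predeceased; the 1/3 allotted to Daichi's branch passes to Daichi's issue by representation.
The 1/3 is divided into 2 equal shares of 1/6 among Isamu, Hana.
Isamu is living and takes 1/6.
Hana is living and takes 1/6.
Mariko is living and takes 1/3.
Haruki is living and takes 1/3.

Hana 1/6; Haruki 1/3; Isamu 1/6; Mariko 1/3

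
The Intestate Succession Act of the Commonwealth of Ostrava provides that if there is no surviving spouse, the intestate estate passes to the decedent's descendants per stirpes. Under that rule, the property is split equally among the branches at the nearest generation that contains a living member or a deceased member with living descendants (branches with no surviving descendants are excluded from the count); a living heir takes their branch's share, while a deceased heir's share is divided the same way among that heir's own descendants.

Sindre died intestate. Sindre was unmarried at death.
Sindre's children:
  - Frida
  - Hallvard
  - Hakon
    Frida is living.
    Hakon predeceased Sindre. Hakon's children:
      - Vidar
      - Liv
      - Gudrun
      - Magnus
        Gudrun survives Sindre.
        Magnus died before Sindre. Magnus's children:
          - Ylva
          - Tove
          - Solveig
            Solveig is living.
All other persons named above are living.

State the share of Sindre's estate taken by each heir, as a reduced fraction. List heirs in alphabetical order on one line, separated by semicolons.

There is no surviving spouse, so the entire estate passes to Sindre's descendants per stirpes.
The estate is divided into 3 equal shares of 1/3 among Frida, Hallvard, Hakon.
Frida is living and takes 1/3.
Hallvard is living and takes 1/3.
Hakon predeceased; the 1/3 allotted to Hakon's branch passes to Hakon's issue by representation.
The 1/3 is divided into 4 equal shares of 1/12 among Vidar, Liv, Gudrun, Magnus.
Vidar is living and takes 1/12.
Liv is living and takes 1/12.
Gudrun is living and takes 1/12.
Magnus predeceased; the 1/12 allotted to Magnus's branch passes to Magnus's issue by representation.
The 1/12 is divided into 3 equal shares of 1/36 among Ylva, Tove, Solveig.
Ylva is living and takes 1/36.
Tove is living and takes 1/36.
Solveig is living and takes 1/36.

Frida 1/3; Gudrun 1/12; Hallvard 1/3; Liv 1/12; Solveig 1/36; Tove 1/36; Vidar 1/12; Ylva 1/36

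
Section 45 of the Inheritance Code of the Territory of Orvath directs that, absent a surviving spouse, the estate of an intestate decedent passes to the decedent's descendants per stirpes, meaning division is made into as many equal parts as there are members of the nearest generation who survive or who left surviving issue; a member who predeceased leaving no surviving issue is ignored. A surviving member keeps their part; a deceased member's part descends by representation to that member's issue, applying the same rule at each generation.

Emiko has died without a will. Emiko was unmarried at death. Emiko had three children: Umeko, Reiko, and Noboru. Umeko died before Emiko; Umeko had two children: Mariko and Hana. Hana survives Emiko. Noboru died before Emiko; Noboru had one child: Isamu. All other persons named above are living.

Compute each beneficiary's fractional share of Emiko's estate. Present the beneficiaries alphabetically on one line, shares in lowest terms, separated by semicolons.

Hana 1/6; Isamu 1/3; Mariko 1/6; Reiko 1/3

There is no surviving spouse, so the entire estate passes to Emiko's descendants per stirpes.
The estate is divided into 3 equal shares of 1/3 among Umeko, Reiko, Noboru.
Umeko predeceased; the 1/3 allotted to Umeko's branch passes to Umeko's issue by representation.
The 1/3 is divided into 2 equal shares of 1/6 among Mariko, Hana.
Mariko is living and takes 1/6.
Hana is living and takes 1/6.
Reiko is living and takes 1/3.
Noboru predeceased; the 1/3 allotted to Noboru's branch passes to Noboru's issue by representation.
Isamu is the sole taker at this level and receives the full 1/3.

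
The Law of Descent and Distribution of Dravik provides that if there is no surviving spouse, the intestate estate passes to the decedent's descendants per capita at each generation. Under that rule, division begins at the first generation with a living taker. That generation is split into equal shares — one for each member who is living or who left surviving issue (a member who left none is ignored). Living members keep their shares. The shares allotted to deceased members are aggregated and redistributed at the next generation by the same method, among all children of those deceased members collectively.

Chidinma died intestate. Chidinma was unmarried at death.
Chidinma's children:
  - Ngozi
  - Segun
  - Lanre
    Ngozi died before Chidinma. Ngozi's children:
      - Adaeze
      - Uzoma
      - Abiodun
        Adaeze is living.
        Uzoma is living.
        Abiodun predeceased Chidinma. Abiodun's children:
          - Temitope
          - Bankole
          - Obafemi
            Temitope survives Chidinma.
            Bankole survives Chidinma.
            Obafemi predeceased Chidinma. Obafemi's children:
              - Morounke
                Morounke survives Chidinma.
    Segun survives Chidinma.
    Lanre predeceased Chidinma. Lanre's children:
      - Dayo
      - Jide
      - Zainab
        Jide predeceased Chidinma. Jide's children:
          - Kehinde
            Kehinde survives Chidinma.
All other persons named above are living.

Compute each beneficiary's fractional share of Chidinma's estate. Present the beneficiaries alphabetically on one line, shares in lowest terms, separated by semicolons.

There is no surviving spouse, so the entire estate passes to Chidinma's descendants per capita at each generation.
At generation 1 (Ngozi, Segun, Lanre) there are 3 shares of (1)/3 = 1/3 each.
Living: Segun — each takes 1/3.
Deceased: Ngozi and Lanre. Their combined 2/3 is pooled and carried to generation 2.
At generation 2 (Adaeze, Uzoma, Abiodun, Dayo, Jide, Zainab) there are 6 shares of (2/3)/6 = 1/9 each.
Living: Adaeze, Uzoma, Dayo, and Zainab — each takes 1/9.
Deceased: Abiodun and Jide. Their combined 2/9 is pooled and carried to generation 3.
At generation 3 (Temitope, Bankole, Obafemi, Kehinde) there are 4 shares of (2/9)/4 = 1/18 each.
Living: Temitope, Bankole, and Kehinde — each takes 1/18.
Deceased: Obafemi. That 1/18 share is carried to generation 4.
At generation 4 (Morounke) there are 1 shares of (1/18)/1 = 1/18 each.
Living: Morounke — each takes 1/18.

Adaeze 1/9; Bankole 1/18; Dayo 1/9; Kehinde 1/18; Morounke 1/18; Segun 1/3; Temitope 1/18; Uzoma 1/9; Zainab 1/9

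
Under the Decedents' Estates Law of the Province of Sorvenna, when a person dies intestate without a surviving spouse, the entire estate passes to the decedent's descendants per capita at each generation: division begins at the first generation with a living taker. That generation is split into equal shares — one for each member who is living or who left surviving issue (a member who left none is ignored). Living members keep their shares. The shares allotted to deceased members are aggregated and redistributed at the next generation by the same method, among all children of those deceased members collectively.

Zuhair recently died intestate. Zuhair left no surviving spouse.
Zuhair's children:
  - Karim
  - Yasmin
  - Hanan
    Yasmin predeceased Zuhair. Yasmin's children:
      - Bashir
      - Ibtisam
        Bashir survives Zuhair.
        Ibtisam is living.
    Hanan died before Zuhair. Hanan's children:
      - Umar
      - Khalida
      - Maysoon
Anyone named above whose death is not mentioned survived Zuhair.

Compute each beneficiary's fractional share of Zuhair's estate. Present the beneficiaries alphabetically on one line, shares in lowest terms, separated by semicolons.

There is no surviving spouse, so the entire estate passes to Zuhair's descendants per capita at each generation.
At generation 1 (Karim, Yasmin, Hanan) there are 3 shares of (1)/3 = 1/3 each.
Living: Karim — each takes 1/3.
Deceased: Yasmin and Hanan. Their combined 2/3 is pooled and carried to generation 2.
At generation 2 (Bashir, Ibtisam, Umar, Khalida, Maysoon) there are 5 shares of (2/3)/5 = 2/15 each.
Living: Bashir, Ibtisam, Umar, Khalida, and Maysoon — each takes 2/15.

Bashir 2/15; Ibtisam 2/15; Karim 1/3; Khalida 2/15; Maysoon 2/15; Umar 2/15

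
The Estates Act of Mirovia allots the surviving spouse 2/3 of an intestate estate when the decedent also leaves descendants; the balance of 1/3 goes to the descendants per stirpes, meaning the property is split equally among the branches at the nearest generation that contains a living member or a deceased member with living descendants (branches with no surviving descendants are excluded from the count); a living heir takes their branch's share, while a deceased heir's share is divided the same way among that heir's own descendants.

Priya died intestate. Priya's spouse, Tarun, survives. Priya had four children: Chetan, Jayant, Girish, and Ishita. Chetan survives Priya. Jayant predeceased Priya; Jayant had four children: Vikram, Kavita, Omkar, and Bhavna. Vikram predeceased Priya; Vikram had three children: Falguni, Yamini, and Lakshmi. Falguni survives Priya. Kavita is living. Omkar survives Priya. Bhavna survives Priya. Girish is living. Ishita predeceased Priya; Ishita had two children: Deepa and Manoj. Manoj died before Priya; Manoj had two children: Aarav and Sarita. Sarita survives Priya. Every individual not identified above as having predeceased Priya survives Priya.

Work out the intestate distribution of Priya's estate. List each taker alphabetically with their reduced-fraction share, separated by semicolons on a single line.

Tarun, as surviving spouse, takes 2/3.
The remaining 1/3 passes to Priya's descendants per stirpes.
The 1/3 is divided into 4 equal shares of 1/12 among Chetan, Jayant, Girish, Ishita.
Chetan is living and takes 1/12.
Jayant predeceased; the 1/12 allotted to Jayant's branch passes to Jayant's issue by representation.
The 1/12 is divided into 4 equal shares of 1/48 among Vikram, Kavita, Omkar, Bhavna.
Vikram predeceased; the 1/48 allotted to Vikram's branch passes to Vikram's issue by representation.
The 1/48 is divided into 3 equal shares of 1/144 among Falguni, Yamini, Lakshmi.
Falguni is living and takes 1/144.
Yamini is living and takes 1/144.
Lakshmi is living and takes 1/144.
Kavita is living and takes 1/48.
Omkar is living and takes 1/48.
Bhavna is living and takes 1/48.
Girish is living and takes 1/12.
Ishita predeceased; the 1/12 allotted to Ishita's branch passes to Ishita's issue by representation.
The 1/12 is divided into 2 equal shares of 1/24 among Deepa, Manoj.
Deepa is living and takes 1/24.
Manoj predeceased; the 1/24 allotted to Manoj's branch passes to Manoj's issue by representation.
The 1/24 is divided into 2 equal shares of 1/48 among Aarav, Sarita.
Aarav is living and takes 1/48.
Sarita is living and takes 1/48.

Aarav 1/48; Bhavna 1/48; Chetan 1/12; Deepa 1/24; Falguni 1/144; Girish 1/12; Kavita 1/48; Lakshmi 1/144; Omkar 1/48; Sarita 1/48; Tarun 2/3; Yamini 1/144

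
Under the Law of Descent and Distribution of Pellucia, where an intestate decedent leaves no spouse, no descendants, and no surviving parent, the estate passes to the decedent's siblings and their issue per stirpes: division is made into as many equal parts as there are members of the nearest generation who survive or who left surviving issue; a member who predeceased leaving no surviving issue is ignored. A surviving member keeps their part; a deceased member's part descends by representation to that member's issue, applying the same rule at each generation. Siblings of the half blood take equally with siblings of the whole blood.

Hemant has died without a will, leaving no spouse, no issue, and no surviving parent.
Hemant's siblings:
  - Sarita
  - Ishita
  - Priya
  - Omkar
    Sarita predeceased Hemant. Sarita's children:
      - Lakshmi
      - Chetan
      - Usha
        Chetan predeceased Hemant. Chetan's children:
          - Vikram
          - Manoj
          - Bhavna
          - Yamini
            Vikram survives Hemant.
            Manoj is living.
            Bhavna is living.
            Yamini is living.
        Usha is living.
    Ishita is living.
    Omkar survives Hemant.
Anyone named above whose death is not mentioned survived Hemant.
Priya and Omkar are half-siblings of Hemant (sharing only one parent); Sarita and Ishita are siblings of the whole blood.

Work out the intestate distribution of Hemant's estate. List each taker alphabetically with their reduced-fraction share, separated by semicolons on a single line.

No spouse, descendants, or parent survives, so the estate passes to Hemant's siblings per stirpes.
Half-blood and whole-blood siblings take equally under the stated rule.
The estate is divided into 4 equal shares of 1/4 among Sarita, Ishita, Priya, Omkar.
Sarita predeceased; the 1/4 allotted to Sarita's branch passes to Sarita's issue by representation.
The 1/4 is divided into 3 equal shares of 1/12 among Lakshmi, Chetan, Usha.
Lakshmi is living and takes 1/12.
Chetan predeceased; the 1/12 allotted to Chetan's branch passes to Chetan's issue by representation.
The 1/12 is divided into 4 equal shares of 1/48 among Vikram, Manoj, Bhavna, Yamini.
Vikram is living and takes 1/48.
Manoj is living and takes 1/48.
Bhavna is living and takes 1/48.
Yamini is living and takes 1/48.
Usha is living and takes 1/12.
Ishita is living and takes 1/4.
Priya is living and takes 1/4.
Omkar is living and takes 1/4.

Bhavna 1/48; Ishita 1/4; Lakshmi 1/12; Manoj 1/48; Omkar 1/4; Priya 1/4; Usha 1/12; Vikram 1/48; Yamini 1/48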